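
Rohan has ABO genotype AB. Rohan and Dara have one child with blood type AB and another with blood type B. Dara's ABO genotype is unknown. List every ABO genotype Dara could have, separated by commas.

AB, AO, BB, BO

For each candidate genotype of Dara, check whether crossing it with AB can produce every observed child phenotype.
  AA → possible child types {A, AB} ✗
  AB → possible child types {A, B, AB} ✓
  AO → possible child types {A, B, AB} ✓
  BB → possible child types {B, AB} ✓
  BO → possible child types {A, B, AB} ✓
  OO → possible child types {A, B} ✗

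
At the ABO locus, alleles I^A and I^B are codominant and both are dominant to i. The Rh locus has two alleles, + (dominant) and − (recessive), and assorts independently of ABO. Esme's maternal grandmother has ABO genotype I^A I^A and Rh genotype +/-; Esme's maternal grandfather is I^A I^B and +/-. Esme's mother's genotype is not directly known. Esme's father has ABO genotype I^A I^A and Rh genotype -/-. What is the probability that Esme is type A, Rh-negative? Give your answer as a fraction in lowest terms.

3/8

Esme's mother's ABO genotype from I^A I^A × I^A I^B: 1/2 I^A I^A, 1/2 I^A I^B.
Crossing each possibility with the father I^A I^A and summing P(type A): 1/2·1 + 1/2·1/2 = 3/4.
Similarly for Rh via the mother's Rh distribution: P(Rh-) = 1/2.
Independent loci: 3/4 × 1/2 = 3/8.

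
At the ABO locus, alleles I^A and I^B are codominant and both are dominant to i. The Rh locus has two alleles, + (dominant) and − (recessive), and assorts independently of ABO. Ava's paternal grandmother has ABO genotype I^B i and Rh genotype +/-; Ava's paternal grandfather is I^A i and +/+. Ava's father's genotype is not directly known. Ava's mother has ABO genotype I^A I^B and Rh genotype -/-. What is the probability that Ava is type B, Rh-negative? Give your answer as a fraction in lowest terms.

3/32

Ava's father's ABO genotype from I^B i × I^A i: 1/4 I^A I^B, 1/4 I^A i, 1/4 I^B i, 1/4 i i.
Crossing each possibility with the mother I^A I^B and summing P(type B): 1/4·1/4 + 1/4·1/4 + 1/4·1/2 + 1/4·1/2 = 3/8.
Similarly for Rh via the father's Rh distribution: P(Rh-) = 1/4.
Independent loci: 3/8 × 1/4 = 3/32.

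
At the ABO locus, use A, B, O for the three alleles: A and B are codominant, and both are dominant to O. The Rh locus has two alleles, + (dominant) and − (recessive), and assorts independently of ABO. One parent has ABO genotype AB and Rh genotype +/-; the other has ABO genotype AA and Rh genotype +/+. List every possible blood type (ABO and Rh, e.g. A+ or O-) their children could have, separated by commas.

Gametes from AB × AA give offspring ABO genotypes AA, AB, i.e. phenotypes A, AB.
Rh cross +/- × +/+ → phenotypes Rh+.
Combining independently: A+, AB+.

A+, AB+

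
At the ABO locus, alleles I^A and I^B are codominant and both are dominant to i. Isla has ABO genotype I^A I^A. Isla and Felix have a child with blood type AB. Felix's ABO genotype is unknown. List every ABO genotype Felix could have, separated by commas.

I^A I^B, I^B I^B, I^B i

For each candidate genotype of Felix, check whether crossing it with I^A I^A can produce every observed child phenotype.
  I^A I^A → possible child types {A} ✗
  I^A I^B → possible child types {A, AB} ✓
  I^A i → possible child types {A} ✗
  I^B I^B → possible child types {AB} ✓
  I^B i → possible child types {A, AB} ✓
  i i → possible child types {A} ✗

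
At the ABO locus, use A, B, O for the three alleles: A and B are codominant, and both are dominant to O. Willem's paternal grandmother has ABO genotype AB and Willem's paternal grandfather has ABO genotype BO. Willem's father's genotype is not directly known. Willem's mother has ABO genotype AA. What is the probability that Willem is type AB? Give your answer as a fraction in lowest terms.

1/2

Willem's father's ABO genotype from AB × BO: 1/4 AB, 1/4 AO, 1/4 BB, 1/4 BO.
Crossing each possibility with the mother AA and summing P(type AB): 1/4·1/2 + 1/4·0 + 1/4·1 + 1/4·1/2 = 1/2.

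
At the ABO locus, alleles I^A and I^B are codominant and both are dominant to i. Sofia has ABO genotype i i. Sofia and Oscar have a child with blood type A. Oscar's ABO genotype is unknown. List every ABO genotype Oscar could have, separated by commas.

For each candidate genotype of Oscar, check whether crossing it with i i can produce every observed child phenotype.
  I^A I^A → possible child types {A} ✓
  I^A I^B → possible child types {A, B} ✓
  I^A i → possible child types {O, A} ✓
  I^B I^B → possible child types {B} ✗
  I^B i → possible child types {O, B} ✗
  i i → possible child types {O} ✗

I^A I^A, I^A I^B, I^A i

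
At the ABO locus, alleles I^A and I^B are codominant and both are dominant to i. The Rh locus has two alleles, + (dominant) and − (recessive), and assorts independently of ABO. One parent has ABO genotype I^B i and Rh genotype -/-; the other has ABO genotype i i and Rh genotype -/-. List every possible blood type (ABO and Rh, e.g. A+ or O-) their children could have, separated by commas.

Gametes from I^B i × i i give offspring ABO genotypes I^B i, i i, i.e. phenotypes O, B.
Rh cross -/- × -/- → phenotypes Rh-.
Combining independently: O-, B-.

O-, B-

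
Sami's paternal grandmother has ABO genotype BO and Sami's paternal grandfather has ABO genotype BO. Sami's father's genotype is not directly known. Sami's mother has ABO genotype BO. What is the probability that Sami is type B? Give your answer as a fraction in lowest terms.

Sami's father's ABO genotype from BO × BO: 1/4 BB, 1/2 BO, 1/4 OO.
Crossing each possibility with the mother BO and summing P(type B): 1/4·1 + 1/2·3/4 + 1/4·1/2 = 3/4.

3/4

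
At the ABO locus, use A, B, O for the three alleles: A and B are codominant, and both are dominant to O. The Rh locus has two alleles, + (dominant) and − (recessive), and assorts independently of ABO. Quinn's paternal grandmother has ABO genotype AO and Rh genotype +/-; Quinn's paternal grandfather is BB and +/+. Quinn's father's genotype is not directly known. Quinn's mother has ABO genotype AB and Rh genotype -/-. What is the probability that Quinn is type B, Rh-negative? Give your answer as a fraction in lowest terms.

Quinn's father's ABO genotype from AO × BB: 1/2 AB, 1/2 BO.
Crossing each possibility with the mother AB and summing P(type B): 1/2·1/4 + 1/2·1/2 = 3/8.
Similarly for Rh via the father's Rh distribution: P(Rh-) = 1/4.
Independent loci: 3/8 × 1/4 = 3/32.

3/32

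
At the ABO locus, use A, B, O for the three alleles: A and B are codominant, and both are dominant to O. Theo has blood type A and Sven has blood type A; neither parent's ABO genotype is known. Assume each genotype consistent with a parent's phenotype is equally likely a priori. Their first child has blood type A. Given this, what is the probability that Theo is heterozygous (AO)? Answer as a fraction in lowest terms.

Possible genotypes: Theo ∈ {AA, AO}; Sven ∈ {AA, AO}.
Weight each parental genotype pair by prior × P(type-A child):
  AA × AA: posterior weight 4/15.
  AA × AO: posterior weight 4/15.
  AO × AA: posterior weight 4/15.
  AO × AO: posterior weight 1/5.
Sum the posterior weight over pairs where Theo is AO: 7/15.

7/15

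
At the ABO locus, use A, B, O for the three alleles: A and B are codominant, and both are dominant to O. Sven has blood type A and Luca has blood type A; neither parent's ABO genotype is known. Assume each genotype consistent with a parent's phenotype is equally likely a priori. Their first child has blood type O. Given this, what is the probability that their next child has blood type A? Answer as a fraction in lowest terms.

3/4

Possible genotypes: Sven ∈ {AA, AO}; Luca ∈ {AA, AO}.
Weight each parental genotype pair by prior × P(type-O child):
  AO × AO: posterior weight 1; P(next child type A) = 3/4.
Weighted sum = 3/4.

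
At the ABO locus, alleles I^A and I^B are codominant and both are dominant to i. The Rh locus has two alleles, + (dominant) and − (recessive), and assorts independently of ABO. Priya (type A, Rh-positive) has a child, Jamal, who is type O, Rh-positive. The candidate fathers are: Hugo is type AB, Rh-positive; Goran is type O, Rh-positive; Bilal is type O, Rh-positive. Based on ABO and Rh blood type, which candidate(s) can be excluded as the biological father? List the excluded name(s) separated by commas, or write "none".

A candidate is excluded only if no genotype consistent with his phenotype could produce a type O, Rh-positive child with a type A, Rh-positive mother.
Hugo (type AB, Rh+): no genotype consistent with that phenotype can produce a type-O Rh+ child with a type-A mother.

Hugo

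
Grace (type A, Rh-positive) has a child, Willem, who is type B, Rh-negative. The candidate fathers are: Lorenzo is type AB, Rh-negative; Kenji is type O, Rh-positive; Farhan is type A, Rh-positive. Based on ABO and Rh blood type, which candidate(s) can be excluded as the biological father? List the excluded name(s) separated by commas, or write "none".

A candidate is excluded only if no genotype consistent with his phenotype could produce a type B, Rh-negative child with a type A, Rh-positive mother.
Kenji (type O, Rh+): no genotype consistent with that phenotype can produce a type-B Rh- child with a type-A mother.
Farhan (type A, Rh+): no genotype consistent with that phenotype can produce a type-B Rh- child with a type-A mother.

Kenji, Farhan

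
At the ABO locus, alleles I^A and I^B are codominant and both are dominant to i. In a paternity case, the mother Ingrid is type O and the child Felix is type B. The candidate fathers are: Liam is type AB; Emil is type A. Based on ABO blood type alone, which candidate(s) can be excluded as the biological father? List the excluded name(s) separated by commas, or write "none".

A candidate is excluded only if no genotype consistent with his phenotype could produce a type B child with a type O mother.
Emil (type A): no genotype consistent with that phenotype can produce a type-B child with a type-O mother.

Emil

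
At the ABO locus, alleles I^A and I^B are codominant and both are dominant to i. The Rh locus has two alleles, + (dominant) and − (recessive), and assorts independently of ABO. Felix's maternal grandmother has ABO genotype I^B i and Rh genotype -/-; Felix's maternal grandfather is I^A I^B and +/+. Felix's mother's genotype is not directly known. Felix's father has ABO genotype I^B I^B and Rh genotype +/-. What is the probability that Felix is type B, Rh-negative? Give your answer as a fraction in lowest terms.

Felix's mother's ABO genotype from I^B i × I^A I^B: 1/4 I^A I^B, 1/4 I^A i, 1/4 I^B I^B, 1/4 I^B i.
Crossing each possibility with the father I^B I^B and summing P(type B): 1/4·1/2 + 1/4·1/2 + 1/4·1 + 1/4·1 = 3/4.
Similarly for Rh via the mother's Rh distribution: P(Rh-) = 1/4.
Independent loci: 3/4 × 1/4 = 3/16.

3/16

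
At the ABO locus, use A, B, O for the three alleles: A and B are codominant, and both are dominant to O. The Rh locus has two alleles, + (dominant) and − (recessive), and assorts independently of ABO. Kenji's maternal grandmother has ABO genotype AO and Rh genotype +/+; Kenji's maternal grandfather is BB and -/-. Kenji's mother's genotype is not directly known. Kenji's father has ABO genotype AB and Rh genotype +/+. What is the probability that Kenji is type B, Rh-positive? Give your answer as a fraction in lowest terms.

3/8

Kenji's mother's ABO genotype from AO × BB: 1/2 AB, 1/2 BO.
Crossing each possibility with the father AB and summing P(type B): 1/2·1/4 + 1/2·1/2 = 3/8.
Similarly for Rh via the mother's Rh distribution: P(Rh+) = 1.
Independent loci: 3/8 × 1 = 3/8.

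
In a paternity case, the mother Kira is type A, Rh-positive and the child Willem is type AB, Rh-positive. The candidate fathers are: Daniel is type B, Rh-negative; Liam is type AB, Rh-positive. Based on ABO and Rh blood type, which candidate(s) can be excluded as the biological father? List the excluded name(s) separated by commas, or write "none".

none

A candidate is excluded only if no genotype consistent with his phenotype could produce a type AB, Rh-positive child with a type A, Rh-positive mother.
Every candidate has at least one consistent genotype combination, so none can be excluded.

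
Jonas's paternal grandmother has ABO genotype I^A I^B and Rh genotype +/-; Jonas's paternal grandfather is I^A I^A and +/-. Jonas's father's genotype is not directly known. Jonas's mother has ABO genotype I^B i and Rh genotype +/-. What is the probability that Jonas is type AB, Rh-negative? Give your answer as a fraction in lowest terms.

Jonas's father's ABO genotype from I^A I^B × I^A I^A: 1/2 I^A I^A, 1/2 I^A I^B.
Crossing each possibility with the mother I^B i and summing P(type AB): 1/2·1/2 + 1/2·1/4 = 3/8.
Similarly for Rh via the father's Rh distribution: P(Rh-) = 1/4.
Independent loci: 3/8 × 1/4 = 3/32.

3/32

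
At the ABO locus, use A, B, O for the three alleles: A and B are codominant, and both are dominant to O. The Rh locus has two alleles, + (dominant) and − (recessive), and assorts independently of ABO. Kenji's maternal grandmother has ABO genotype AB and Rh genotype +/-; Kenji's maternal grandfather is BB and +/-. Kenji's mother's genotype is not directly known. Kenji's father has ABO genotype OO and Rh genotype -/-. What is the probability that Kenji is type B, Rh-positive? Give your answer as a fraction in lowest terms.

3/8

Kenji's mother's ABO genotype from AB × BB: 1/2 AB, 1/2 BB.
Crossing each possibility with the father OO and summing P(type B): 1/2·1/2 + 1/2·1 = 3/4.
Similarly for Rh via the mother's Rh distribution: P(Rh+) = 1/2.
Independent loci: 3/4 × 1/2 = 3/8.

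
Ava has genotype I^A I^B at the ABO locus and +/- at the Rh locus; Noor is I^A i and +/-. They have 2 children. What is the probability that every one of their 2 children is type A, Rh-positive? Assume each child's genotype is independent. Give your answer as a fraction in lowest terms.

9/64

ABO cross I^A I^B × I^A i → 1/2 A, 1/4 B, 1/4 AB.
Rh cross +/- × +/- → 3/4 Rh+, 1/4 Rh-; so P(type A, Rh-positive) = 1/2 × 3/4 = 3/8 per child.
All 2 independent: (3/8)^2 = 9/64.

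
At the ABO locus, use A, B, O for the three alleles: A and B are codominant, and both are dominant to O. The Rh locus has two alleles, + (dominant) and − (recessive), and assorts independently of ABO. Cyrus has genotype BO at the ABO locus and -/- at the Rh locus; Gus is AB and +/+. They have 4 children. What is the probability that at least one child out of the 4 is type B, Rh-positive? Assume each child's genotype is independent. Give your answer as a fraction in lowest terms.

15/16

ABO cross BO × AB → 1/4 A, 1/2 B, 1/4 AB.
Rh cross -/- × +/+ → 1 Rh+; so P(type B, Rh-positive) = 1/2 × 1 = 1/2 per child.
P(none) = (1/2)^4 = 1/16; P(at least one) = 1 − 1/16 = 15/16.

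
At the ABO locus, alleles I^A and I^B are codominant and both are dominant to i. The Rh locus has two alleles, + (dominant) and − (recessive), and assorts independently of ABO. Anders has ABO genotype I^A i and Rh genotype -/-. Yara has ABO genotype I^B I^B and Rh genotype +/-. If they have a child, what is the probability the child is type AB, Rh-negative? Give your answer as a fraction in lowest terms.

1/4

ABO cross I^A i × I^B I^B → offspring phenotypes: 1/2 B, 1/2 AB.
Rh cross -/- × +/- → 1/2 Rh+, 1/2 Rh-.
Independent loci: P(type AB, Rh-negative) = 1/2 × 1/2 = 1/4.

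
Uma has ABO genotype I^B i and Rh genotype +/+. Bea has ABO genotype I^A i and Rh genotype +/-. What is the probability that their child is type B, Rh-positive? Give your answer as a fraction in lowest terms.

1/4

ABO cross I^B i × I^A i → offspring phenotypes: 1/4 O, 1/4 A, 1/4 B, 1/4 AB.
Rh cross +/+ × +/- → 1 Rh+.
Independent loci: P(type B, Rh-positive) = 1/4 × 1 = 1/4.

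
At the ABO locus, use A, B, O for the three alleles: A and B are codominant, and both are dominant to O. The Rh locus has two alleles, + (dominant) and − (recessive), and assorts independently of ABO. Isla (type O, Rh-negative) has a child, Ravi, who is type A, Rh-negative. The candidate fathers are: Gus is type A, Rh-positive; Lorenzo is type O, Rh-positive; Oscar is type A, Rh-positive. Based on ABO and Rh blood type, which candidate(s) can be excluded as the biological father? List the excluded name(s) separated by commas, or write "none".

A candidate is excluded only if no genotype consistent with his phenotype could produce a type A, Rh-negative child with a type O, Rh-negative mother.
Lorenzo (type O, Rh+): no genotype consistent with that phenotype can produce a type-A Rh- child with a type-O mother.

Lorenzo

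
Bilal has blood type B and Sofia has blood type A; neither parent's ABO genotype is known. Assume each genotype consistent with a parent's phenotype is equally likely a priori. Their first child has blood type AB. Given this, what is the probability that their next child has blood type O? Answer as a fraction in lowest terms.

Possible genotypes: Bilal ∈ {BB, BO}; Sofia ∈ {AA, AO}.
Weight each parental genotype pair by prior × P(type-AB child):
  BB × AA: posterior weight 4/9; P(next child type O) = 0.
  BB × AO: posterior weight 2/9; P(next child type O) = 0.
  BO × AA: posterior weight 2/9; P(next child type O) = 0.
  BO × AO: posterior weight 1/9; P(next child type O) = 1/4.
Weighted sum = 1/36.

1/36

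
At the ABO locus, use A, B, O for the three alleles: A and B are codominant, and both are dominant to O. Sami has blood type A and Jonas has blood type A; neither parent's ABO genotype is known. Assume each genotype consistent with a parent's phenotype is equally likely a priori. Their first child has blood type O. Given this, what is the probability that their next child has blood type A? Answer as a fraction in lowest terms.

3/4

Possible genotypes: Sami ∈ {AA, AO}; Jonas ∈ {AA, AO}.
Weight each parental genotype pair by prior × P(type-O child):
  AO × AO: posterior weight 1; P(next child type A) = 3/4.
Weighted sum = 3/4.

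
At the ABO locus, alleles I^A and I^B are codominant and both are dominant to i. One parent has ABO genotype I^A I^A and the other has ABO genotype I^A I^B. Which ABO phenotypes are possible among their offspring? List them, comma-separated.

Gametes from I^A I^A × I^A I^B give offspring ABO genotypes I^A I^A, I^A I^B, i.e. phenotypes A, AB.

A, AB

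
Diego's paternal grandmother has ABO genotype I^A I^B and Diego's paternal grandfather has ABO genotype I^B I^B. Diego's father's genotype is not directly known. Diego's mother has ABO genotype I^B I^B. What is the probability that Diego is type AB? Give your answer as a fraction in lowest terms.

1/4

Diego's father's ABO genotype from I^A I^B × I^B I^B: 1/2 I^A I^B, 1/2 I^B I^B.
Crossing each possibility with the mother I^B I^B and summing P(type AB): 1/2·1/2 + 1/2·0 = 1/4.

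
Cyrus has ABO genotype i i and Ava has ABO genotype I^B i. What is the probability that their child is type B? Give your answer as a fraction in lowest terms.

ABO cross i i × I^B i → offspring phenotypes: 1/2 O, 1/2 B.
So P(type B) = 1/2.

1/2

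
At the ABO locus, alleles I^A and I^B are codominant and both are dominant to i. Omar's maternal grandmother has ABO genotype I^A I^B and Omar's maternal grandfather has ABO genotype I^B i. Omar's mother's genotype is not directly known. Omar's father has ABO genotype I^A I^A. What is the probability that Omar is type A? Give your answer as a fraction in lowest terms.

1/2

Omar's mother's ABO genotype from I^A I^B × I^B i: 1/4 I^A I^B, 1/4 I^A i, 1/4 I^B I^B, 1/4 I^B i.
Crossing each possibility with the father I^A I^A and summing P(type A): 1/4·1/2 + 1/4·1 + 1/4·0 + 1/4·1/2 = 1/2.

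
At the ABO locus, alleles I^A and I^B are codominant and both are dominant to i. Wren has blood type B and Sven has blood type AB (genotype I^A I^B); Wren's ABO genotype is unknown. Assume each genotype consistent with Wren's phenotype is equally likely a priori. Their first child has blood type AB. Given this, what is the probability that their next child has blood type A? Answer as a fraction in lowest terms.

Possible genotypes: Wren ∈ {I^B I^B, I^B i}; Sven ∈ {I^A I^B}.
Weight each parental genotype pair by prior × P(type-AB child):
  I^B I^B × I^A I^B: posterior weight 2/3; P(next child type A) = 0.
  I^B i × I^A I^B: posterior weight 1/3; P(next child type A) = 1/4.
Weighted sum = 1/12.

1/12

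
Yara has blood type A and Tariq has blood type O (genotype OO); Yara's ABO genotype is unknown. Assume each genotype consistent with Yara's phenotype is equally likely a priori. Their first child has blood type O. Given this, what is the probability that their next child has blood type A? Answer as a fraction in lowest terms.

1/2

Possible genotypes: Yara ∈ {AA, AO}; Tariq ∈ {OO}.
Weight each parental genotype pair by prior × P(type-O child):
  AO × OO: posterior weight 1; P(next child type A) = 1/2.
Weighted sum = 1/2.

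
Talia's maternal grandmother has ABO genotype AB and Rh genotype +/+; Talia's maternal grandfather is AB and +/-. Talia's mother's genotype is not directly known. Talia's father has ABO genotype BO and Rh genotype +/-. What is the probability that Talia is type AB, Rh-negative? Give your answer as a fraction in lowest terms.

1/32

Talia's mother's ABO genotype from AB × AB: 1/4 AA, 1/2 AB, 1/4 BB.
Crossing each possibility with the father BO and summing P(type AB): 1/4·1/2 + 1/2·1/4 + 1/4·0 = 1/4.
Similarly for Rh via the mother's Rh distribution: P(Rh-) = 1/8.
Independent loci: 1/4 × 1/8 = 1/32.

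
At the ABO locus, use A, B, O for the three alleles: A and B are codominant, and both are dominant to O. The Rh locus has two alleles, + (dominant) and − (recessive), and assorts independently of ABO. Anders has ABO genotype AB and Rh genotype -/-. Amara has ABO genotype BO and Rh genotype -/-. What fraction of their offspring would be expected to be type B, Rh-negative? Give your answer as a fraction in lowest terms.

ABO cross AB × BO → offspring phenotypes: 1/4 A, 1/2 B, 1/4 AB.
Rh cross -/- × -/- → 1 Rh-.
Independent loci: P(type B, Rh-negative) = 1/2 × 1 = 1/2.

1/2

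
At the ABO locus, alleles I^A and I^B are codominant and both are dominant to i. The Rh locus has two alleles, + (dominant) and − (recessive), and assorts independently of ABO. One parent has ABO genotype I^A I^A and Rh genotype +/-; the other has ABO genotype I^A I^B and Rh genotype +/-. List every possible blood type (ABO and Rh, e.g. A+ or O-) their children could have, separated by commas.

A+, A-, AB+, AB-

Gametes from I^A I^A × I^A I^B give offspring ABO genotypes I^A I^A, I^A I^B, i.e. phenotypes A, AB.
Rh cross +/- × +/- → phenotypes Rh+, Rh-.
Combining independently: A+, A-, AB+, AB-.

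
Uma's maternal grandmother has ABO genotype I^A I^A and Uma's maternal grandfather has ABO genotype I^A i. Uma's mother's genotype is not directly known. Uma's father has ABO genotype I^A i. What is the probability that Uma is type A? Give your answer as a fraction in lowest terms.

Uma's mother's ABO genotype from I^A I^A × I^A i: 1/2 I^A I^A, 1/2 I^A i.
Crossing each possibility with the father I^A i and summing P(type A): 1/2·1 + 1/2·3/4 = 7/8.

7/8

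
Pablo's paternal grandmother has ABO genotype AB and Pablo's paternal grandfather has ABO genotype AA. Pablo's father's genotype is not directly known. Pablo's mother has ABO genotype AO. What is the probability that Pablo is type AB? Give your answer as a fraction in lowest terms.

1/8

Pablo's father's ABO genotype from AB × AA: 1/2 AA, 1/2 AB.
Crossing each possibility with the mother AO and summing P(type AB): 1/2·0 + 1/2·1/4 = 1/8.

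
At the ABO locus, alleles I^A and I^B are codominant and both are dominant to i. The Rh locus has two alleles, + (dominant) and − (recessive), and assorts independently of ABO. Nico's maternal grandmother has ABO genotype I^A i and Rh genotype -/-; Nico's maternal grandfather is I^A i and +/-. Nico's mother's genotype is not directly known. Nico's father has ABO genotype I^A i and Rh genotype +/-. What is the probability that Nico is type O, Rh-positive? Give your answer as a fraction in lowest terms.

Nico's mother's ABO genotype from I^A i × I^A i: 1/4 I^A I^A, 1/2 I^A i, 1/4 i i.
Crossing each possibility with the father I^A i and summing P(type O): 1/4·0 + 1/2·1/4 + 1/4·1/2 = 1/4.
Similarly for Rh via the mother's Rh distribution: P(Rh+) = 5/8.
Independent loci: 1/4 × 5/8 = 5/32.

5/32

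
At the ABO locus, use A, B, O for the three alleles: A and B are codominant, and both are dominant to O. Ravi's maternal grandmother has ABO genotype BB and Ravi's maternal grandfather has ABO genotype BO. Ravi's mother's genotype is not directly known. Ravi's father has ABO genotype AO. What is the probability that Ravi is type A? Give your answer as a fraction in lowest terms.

Ravi's mother's ABO genotype from BB × BO: 1/2 BB, 1/2 BO.
Crossing each possibility with the father AO and summing P(type A): 1/2·0 + 1/2·1/4 = 1/8.

1/8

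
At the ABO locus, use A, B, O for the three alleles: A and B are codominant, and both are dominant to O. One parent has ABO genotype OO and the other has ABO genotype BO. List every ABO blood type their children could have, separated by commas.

Gametes from OO × BO give offspring ABO genotypes BO, OO, i.e. phenotypes O, B.

O, B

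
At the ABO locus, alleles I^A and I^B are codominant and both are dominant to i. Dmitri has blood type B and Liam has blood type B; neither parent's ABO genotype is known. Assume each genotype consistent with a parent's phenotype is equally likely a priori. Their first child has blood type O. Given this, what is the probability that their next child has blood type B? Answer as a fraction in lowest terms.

Possible genotypes: Dmitri ∈ {I^B I^B, I^B i}; Liam ∈ {I^B I^B, I^B i}.
Weight each parental genotype pair by prior × P(type-O child):
  I^B i × I^B i: posterior weight 1; P(next child type B) = 3/4.
Weighted sum = 3/4.

3/4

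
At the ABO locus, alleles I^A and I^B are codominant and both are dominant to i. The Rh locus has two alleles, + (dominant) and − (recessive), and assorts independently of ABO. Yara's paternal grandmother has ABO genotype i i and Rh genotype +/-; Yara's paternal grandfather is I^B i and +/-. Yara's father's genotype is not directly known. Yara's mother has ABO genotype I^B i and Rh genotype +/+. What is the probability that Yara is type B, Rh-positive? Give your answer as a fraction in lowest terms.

Yara's father's ABO genotype from i i × I^B i: 1/2 I^B i, 1/2 i i.
Crossing each possibility with the mother I^B i and summing P(type B): 1/2·3/4 + 1/2·1/2 = 5/8.
Similarly for Rh via the father's Rh distribution: P(Rh+) = 1.
Independent loci: 5/8 × 1 = 5/8.

5/8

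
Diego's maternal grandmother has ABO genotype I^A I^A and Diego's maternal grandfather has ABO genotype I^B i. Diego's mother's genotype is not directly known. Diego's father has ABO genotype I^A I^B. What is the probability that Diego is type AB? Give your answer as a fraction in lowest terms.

Diego's mother's ABO genotype from I^A I^A × I^B i: 1/2 I^A I^B, 1/2 I^A i.
Crossing each possibility with the father I^A I^B and summing P(type AB): 1/2·1/2 + 1/2·1/4 = 3/8.

3/8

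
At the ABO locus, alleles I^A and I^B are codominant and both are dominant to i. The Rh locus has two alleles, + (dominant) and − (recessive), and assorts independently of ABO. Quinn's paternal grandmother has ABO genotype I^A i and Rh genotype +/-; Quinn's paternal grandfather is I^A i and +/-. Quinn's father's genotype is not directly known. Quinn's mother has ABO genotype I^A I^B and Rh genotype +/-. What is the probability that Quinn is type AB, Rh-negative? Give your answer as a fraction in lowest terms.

Quinn's father's ABO genotype from I^A i × I^A i: 1/4 I^A I^A, 1/2 I^A i, 1/4 i i.
Crossing each possibility with the mother I^A I^B and summing P(type AB): 1/4·1/2 + 1/2·1/4 + 1/4·0 = 1/4.
Similarly for Rh via the father's Rh distribution: P(Rh-) = 1/4.
Independent loci: 1/4 × 1/4 = 1/16.

1/16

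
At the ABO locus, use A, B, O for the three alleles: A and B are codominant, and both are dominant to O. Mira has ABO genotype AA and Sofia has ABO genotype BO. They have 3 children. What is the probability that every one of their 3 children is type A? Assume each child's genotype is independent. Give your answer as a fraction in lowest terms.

ABO cross AA × BO → 1/2 A, 1/2 AB.
So P(type A) = 1/2 per child.
All 3 independent: (1/2)^3 = 1/8.

1/8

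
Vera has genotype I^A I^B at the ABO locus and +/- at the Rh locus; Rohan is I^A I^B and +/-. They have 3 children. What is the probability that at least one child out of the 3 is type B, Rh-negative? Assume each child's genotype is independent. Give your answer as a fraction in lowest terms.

ABO cross I^A I^B × I^A I^B → 1/4 A, 1/4 B, 1/2 AB.
Rh cross +/- × +/- → 3/4 Rh+, 1/4 Rh-; so P(type B, Rh-negative) = 1/4 × 1/4 = 1/16 per child.
P(none) = (15/16)^3 = 3375/4096; P(at least one) = 1 − 3375/4096 = 721/4096.

721/4096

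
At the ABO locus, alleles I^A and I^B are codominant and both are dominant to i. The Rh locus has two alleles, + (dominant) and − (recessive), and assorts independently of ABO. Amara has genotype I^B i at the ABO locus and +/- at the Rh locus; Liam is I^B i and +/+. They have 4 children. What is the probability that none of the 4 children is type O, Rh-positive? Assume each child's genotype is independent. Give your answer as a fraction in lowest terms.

ABO cross I^B i × I^B i → 1/4 O, 3/4 B.
Rh cross +/- × +/+ → 1 Rh+; so P(type O, Rh-positive) = 1/4 × 1 = 1/4 per child.
P(not type O, Rh-positive) = 3/4 for one child; (3/4)^4 = 81/256.

81/256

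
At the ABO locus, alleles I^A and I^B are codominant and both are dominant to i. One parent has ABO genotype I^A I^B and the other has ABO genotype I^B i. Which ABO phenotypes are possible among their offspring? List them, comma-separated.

Gametes from I^A I^B × I^B i give offspring ABO genotypes I^A I^B, I^A i, I^B I^B, I^B i, i.e. phenotypes A, B, AB.

A, B, AB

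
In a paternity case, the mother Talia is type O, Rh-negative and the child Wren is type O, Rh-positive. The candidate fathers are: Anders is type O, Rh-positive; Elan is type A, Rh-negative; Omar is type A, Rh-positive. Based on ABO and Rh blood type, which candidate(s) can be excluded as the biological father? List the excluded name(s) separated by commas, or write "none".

Elan

A candidate is excluded only if no genotype consistent with his phenotype could produce a type O, Rh-positive child with a type O, Rh-negative mother.
Elan (type A, Rh-): no genotype consistent with that phenotype can produce a type-O Rh+ child with a type-O mother.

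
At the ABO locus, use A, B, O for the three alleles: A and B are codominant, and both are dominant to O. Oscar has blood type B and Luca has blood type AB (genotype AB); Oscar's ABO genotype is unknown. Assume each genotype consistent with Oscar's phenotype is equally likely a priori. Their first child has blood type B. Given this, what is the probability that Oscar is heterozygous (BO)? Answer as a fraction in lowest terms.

Possible genotypes: Oscar ∈ {BB, BO}; Luca ∈ {AB}.
Weight each parental genotype pair by prior × P(type-B child):
  BB × AB: posterior weight 1/2.
  BO × AB: posterior weight 1/2.
Sum the posterior weight over pairs where Oscar is BO: 1/2.

1/2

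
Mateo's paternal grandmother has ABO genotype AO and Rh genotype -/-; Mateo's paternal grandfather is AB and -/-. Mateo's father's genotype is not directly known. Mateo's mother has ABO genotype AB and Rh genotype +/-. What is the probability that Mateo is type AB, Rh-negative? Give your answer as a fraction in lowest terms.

3/16

Mateo's father's ABO genotype from AO × AB: 1/4 AA, 1/4 AB, 1/4 AO, 1/4 BO.
Crossing each possibility with the mother AB and summing P(type AB): 1/4·1/2 + 1/4·1/2 + 1/4·1/4 + 1/4·1/4 = 3/8.
Similarly for Rh via the father's Rh distribution: P(Rh-) = 1/2.
Independent loci: 3/8 × 1/2 = 3/16.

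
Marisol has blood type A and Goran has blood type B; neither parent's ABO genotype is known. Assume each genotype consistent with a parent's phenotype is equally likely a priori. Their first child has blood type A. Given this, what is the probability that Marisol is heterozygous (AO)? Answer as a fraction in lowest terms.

Possible genotypes: Marisol ∈ {AA, AO}; Goran ∈ {BB, BO}.
Weight each parental genotype pair by prior × P(type-A child):
  AA × BO: posterior weight 2/3.
  AO × BO: posterior weight 1/3.
Sum the posterior weight over pairs where Marisol is AO: 1/3.

1/3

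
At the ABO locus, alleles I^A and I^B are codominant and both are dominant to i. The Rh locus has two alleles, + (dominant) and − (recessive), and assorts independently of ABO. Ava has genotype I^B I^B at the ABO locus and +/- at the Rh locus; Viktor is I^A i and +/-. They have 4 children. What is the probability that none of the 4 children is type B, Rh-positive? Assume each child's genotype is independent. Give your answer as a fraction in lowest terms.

625/4096

ABO cross I^B I^B × I^A i → 1/2 B, 1/2 AB.
Rh cross +/- × +/- → 3/4 Rh+, 1/4 Rh-; so P(type B, Rh-positive) = 1/2 × 3/4 = 3/8 per child.
P(not type B, Rh-positive) = 5/8 for one child; (5/8)^4 = 625/4096.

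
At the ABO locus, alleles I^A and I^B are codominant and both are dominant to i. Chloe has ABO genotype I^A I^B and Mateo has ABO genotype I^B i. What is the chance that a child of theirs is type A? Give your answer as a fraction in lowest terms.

1/4

ABO cross I^A I^B × I^B i → offspring phenotypes: 1/4 A, 1/2 B, 1/4 AB.
So P(type A) = 1/4.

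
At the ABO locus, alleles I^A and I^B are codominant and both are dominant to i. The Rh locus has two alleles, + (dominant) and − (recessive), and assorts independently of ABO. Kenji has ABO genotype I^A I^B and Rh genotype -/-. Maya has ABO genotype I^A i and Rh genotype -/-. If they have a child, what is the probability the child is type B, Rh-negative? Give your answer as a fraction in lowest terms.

1/4

ABO cross I^A I^B × I^A i → offspring phenotypes: 1/2 A, 1/4 B, 1/4 AB.
Rh cross -/- × -/- → 1 Rh-.
Independent loci: P(type B, Rh-negative) = 1/4 × 1 = 1/4.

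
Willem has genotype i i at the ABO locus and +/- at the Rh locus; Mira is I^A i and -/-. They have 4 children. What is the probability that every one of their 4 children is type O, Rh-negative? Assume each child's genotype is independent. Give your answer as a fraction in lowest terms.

ABO cross i i × I^A i → 1/2 O, 1/2 A.
Rh cross +/- × -/- → 1/2 Rh+, 1/2 Rh-; so P(type O, Rh-negative) = 1/2 × 1/2 = 1/4 per child.
All 4 independent: (1/4)^4 = 1/256.

1/256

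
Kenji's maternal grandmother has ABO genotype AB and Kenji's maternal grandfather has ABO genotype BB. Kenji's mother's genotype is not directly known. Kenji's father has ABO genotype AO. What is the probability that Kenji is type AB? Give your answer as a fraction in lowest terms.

Kenji's mother's ABO genotype from AB × BB: 1/2 AB, 1/2 BB.
Crossing each possibility with the father AO and summing P(type AB): 1/2·1/4 + 1/2·1/2 = 3/8.

3/8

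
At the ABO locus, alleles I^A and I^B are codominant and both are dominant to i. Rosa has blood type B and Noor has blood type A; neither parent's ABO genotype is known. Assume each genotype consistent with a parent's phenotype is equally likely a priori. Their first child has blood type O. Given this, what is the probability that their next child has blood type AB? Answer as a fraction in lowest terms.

1/4

Possible genotypes: Rosa ∈ {I^B I^B, I^B i}; Noor ∈ {I^A I^A, I^A i}.
Weight each parental genotype pair by prior × P(type-O child):
  I^B i × I^A i: posterior weight 1; P(next child type AB) = 1/4.
Weighted sum = 1/4.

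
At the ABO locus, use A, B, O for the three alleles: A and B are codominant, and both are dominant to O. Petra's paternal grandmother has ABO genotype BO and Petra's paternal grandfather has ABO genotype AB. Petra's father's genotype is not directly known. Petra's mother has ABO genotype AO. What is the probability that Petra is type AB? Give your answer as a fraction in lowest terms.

1/4

Petra's father's ABO genotype from BO × AB: 1/4 AB, 1/4 AO, 1/4 BB, 1/4 BO.
Crossing each possibility with the mother AO and summing P(type AB): 1/4·1/4 + 1/4·0 + 1/4·1/2 + 1/4·1/4 = 1/4.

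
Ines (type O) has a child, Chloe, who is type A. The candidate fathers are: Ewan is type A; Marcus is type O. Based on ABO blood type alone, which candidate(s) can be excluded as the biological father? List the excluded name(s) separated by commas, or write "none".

A candidate is excluded only if no genotype consistent with his phenotype could produce a type A child with a type O mother.
Marcus (type O): no genotype consistent with that phenotype can produce a type-A child with a type-O mother.

Marcus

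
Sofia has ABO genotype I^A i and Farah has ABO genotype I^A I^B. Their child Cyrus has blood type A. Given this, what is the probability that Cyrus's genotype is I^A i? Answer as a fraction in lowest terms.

Cross I^A i × I^A I^B → 1/4 I^A I^A, 1/4 I^A I^B, 1/4 I^A i, 1/4 I^B i.
Type-A genotypes among offspring: I^A I^A (1/4), I^A i (1/4); total 1/2.
P(I^A i | type A) = (1/4) / (1/2) = 1/2.

1/2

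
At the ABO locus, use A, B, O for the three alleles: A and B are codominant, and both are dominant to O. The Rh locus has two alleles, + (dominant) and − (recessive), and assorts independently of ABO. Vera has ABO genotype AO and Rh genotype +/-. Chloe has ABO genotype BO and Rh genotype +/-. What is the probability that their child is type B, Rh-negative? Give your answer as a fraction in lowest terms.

ABO cross AO × BO → offspring phenotypes: 1/4 O, 1/4 A, 1/4 B, 1/4 AB.
Rh cross +/- × +/- → 3/4 Rh+, 1/4 Rh-.
Independent loci: P(type B, Rh-negative) = 1/4 × 1/4 = 1/16.

1/16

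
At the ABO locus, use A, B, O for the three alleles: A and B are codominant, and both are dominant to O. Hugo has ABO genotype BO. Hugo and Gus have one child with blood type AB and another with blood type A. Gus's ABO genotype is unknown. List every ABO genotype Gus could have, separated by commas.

For each candidate genotype of Gus, check whether crossing it with BO can produce every observed child phenotype.
  AA → possible child types {A, AB} ✓
  AB → possible child types {A, B, AB} ✓
  AO → possible child types {O, A, B, AB} ✓
  BB → possible child types {B} ✗
  BO → possible child types {O, B} ✗
  OO → possible child types {O, B} ✗

AA, AB, AO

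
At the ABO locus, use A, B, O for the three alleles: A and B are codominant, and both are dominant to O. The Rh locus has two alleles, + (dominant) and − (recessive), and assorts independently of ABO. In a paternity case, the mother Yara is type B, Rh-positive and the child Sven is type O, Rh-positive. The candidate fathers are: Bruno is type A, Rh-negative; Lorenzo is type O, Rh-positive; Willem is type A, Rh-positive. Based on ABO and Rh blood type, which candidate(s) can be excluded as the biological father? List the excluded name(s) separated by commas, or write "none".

A candidate is excluded only if no genotype consistent with his phenotype could produce a type O, Rh-positive child with a type B, Rh-positive mother.
Every candidate has at least one consistent genotype combination, so none can be excluded.

none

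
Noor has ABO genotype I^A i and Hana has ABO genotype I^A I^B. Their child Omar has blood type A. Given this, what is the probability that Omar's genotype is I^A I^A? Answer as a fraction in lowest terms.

Cross I^A i × I^A I^B → 1/4 I^A I^A, 1/4 I^A I^B, 1/4 I^A i, 1/4 I^B i.
Type-A genotypes among offspring: I^A I^A (1/4), I^A i (1/4); total 1/2.
P(I^A I^A | type A) = (1/4) / (1/2) = 1/2.

1/2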